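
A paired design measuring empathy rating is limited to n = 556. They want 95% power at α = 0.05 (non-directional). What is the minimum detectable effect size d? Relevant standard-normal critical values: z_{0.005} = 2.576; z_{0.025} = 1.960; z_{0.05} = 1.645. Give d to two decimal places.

d_min ≈ 0.15

For a single sample (or paired design) of n = 556: d_min = (z_{α/2} + z_β)/√n.
z-sum = 1.960 + 1.645 = 3.605.
d_min = 3.605 / √556 = 3.605 / 23.580 = 0.153.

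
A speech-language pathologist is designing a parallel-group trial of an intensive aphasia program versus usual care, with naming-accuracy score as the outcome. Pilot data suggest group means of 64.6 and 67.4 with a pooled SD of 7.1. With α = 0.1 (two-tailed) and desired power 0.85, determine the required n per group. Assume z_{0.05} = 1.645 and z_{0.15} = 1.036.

n = 93 per group

Cohen's d = |M₁ − M₂| / SD_pooled = |64.6 − 67.4| / 7.1 = 2.8 / 7.1 = 0.394.
For two independent groups with equal n: n = 2·((z_{α/2} + z_β) / d)².
z_{α/2} + z_β = 1.645 + 1.036 = 2.681.
n = 2 × (2.681 / 0.394)² = 2 × 6.805² = 2 × 46.30 = 92.6.
Round up to the next whole participant.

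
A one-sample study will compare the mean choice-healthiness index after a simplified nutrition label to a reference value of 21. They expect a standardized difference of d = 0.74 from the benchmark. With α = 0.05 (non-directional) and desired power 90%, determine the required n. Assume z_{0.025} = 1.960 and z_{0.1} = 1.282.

For a one-sample test: n = ((z_{α/2} + z_β) / d)².
z_{α/2} + z_β = 1.960 + 1.282 = 3.242.
n = (3.242 / 0.74)² = 4.381² = 19.19.
Round up.

n = 20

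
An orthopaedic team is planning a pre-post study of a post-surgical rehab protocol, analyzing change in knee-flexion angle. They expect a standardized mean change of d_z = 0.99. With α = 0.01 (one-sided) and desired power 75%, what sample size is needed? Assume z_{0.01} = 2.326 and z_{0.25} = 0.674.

n = 10 pairs

For a paired (one-sample on differences) test: n = ((z_{α} + z_β) / d)².
z_{α} + z_β = 2.326 + 0.674 = 3.000.
n = (3.000 / 0.99)² = 3.030² = 9.18.
Round up.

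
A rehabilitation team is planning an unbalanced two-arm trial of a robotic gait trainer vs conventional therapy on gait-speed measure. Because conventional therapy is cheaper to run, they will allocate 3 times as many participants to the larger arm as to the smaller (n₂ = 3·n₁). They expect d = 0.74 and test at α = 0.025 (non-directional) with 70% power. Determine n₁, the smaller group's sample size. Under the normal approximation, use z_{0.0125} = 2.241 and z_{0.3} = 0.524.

n₁ = 19

With allocation ratio k = n₂/n₁ = 3, Var(x̄₁−x̄₂) = σ²(1/n₁ + 1/(k·n₁)) = σ²·(k+1)/(k·n₁).
So n₁ = (1 + 1/k)·((z_{α/2} + z_β)/d)² = 1.333 × (2.765/0.74)².
n₁ = 1.333 × 13.96 = 18.6.
Round up: n₁ = 19, giving n₂ = 3 × 19 = 57.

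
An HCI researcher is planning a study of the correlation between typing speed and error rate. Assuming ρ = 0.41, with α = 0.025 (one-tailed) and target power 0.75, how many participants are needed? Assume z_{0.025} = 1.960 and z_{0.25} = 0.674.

n = 40

Fisher's z: C = ½·ln((1+r)/(1−r)) = ½·ln(2.3898) = 0.4356.
n = ((z_{α} + z_β)/C)² + 3.
(1.960 + 0.674) / 0.4356 = 2.634 / 0.4356 = 6.047.
n = 6.047² + 3 = 36.56 + 3 = 39.6.
Round up.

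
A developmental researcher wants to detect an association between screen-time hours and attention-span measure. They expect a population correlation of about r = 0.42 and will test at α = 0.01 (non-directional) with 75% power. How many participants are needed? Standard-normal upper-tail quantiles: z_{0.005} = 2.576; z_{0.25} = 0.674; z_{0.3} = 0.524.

n = 56

Fisher's z: C = ½·ln((1+r)/(1−r)) = ½·ln(2.4483) = 0.4477.
n = ((z_{α/2} + z_β)/C)² + 3.
(2.576 + 0.674) / 0.4477 = 3.250 / 0.4477 = 7.259.
n = 7.259² + 3 = 52.70 + 3 = 55.7.
Round up.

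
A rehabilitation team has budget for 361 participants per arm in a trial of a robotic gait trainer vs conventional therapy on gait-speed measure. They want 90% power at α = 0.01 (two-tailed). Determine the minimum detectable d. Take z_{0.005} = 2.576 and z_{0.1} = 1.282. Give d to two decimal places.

For two independent groups of n = 361 each: d_min = (z_{α/2} + z_β)·√(2/n).
z-sum = 2.576 + 1.282 = 3.858.
d_min = 3.858 × √(2/361) = 3.858 × 0.0744 = 0.287.

d_min ≈ 0.29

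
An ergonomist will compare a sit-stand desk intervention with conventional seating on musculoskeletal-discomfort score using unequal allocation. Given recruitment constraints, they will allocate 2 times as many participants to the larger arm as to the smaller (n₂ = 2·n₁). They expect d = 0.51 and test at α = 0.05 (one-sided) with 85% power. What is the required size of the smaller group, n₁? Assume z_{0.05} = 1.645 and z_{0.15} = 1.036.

With allocation ratio k = n₂/n₁ = 2, Var(x̄₁−x̄₂) = σ²(1/n₁ + 1/(k·n₁)) = σ²·(k+1)/(k·n₁).
So n₁ = (1 + 1/k)·((z_{α} + z_β)/d)² = 1.500 × (2.681/0.51)².
n₁ = 1.500 × 27.63 = 41.5.
Round up: n₁ = 42, giving n₂ = 2 × 42 = 84.

n₁ = 42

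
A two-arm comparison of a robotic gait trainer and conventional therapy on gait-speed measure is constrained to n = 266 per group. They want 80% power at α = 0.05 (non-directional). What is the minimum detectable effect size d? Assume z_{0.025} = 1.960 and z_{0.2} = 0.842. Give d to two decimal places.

For two independent groups of n = 266 each: d_min = (z_{α/2} + z_β)·√(2/n).
z-sum = 1.960 + 0.842 = 2.802.
d_min = 2.802 × √(2/266) = 2.802 × 0.0867 = 0.243.

d_min ≈ 0.24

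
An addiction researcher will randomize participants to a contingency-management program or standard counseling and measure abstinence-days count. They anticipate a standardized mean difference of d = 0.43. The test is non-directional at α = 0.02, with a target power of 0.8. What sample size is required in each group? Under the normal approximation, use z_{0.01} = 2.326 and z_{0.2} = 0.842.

n = 109 per group

For two independent groups with equal n: n = 2·((z_{α/2} + z_β) / d)².
z_{α/2} + z_β = 2.326 + 0.842 = 3.168.
n = 2 × (3.168 / 0.43)² = 2 × 7.367² = 2 × 54.28 = 108.6.
Round up to the next whole participant.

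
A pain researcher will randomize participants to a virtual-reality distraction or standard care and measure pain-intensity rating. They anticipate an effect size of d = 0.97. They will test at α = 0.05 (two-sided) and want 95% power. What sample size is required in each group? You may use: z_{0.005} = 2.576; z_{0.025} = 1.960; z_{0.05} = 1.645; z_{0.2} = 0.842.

n = 28 per group

For two independent groups with equal n: n = 2·((z_{α/2} + z_β) / d)².
z_{α/2} + z_β = 1.960 + 1.645 = 3.605.
n = 2 × (3.605 / 0.97)² = 2 × 3.716² = 2 × 13.81 = 27.6.
Round up to the next whole participant.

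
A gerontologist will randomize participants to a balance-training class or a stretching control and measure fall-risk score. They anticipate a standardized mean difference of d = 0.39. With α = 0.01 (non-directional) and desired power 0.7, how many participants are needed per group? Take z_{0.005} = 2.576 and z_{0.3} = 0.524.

n = 127 per group

For two independent groups with equal n: n = 2·((z_{α/2} + z_β) / d)².
z_{α/2} + z_β = 2.576 + 0.524 = 3.100.
n = 2 × (3.100 / 0.39)² = 2 × 7.949² = 2 × 63.18 = 126.4.
Round up to the next whole participant.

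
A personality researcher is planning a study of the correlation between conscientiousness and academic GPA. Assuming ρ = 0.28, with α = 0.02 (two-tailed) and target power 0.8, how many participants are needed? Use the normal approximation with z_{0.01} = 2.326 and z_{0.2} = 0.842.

Fisher's z: C = ½·ln((1+r)/(1−r)) = ½·ln(1.7778) = 0.2877.
n = ((z_{α/2} + z_β)/C)² + 3.
(2.326 + 0.842) / 0.2877 = 3.168 / 0.2877 = 11.011.
n = 11.011² + 3 = 121.25 + 3 = 124.3.
Round up.

n = 125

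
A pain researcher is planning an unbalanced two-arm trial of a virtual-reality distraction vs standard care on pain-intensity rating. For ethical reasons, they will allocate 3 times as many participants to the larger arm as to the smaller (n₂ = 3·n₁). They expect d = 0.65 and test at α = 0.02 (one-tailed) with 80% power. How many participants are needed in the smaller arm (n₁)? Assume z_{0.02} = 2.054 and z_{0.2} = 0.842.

n₁ = 27

With allocation ratio k = n₂/n₁ = 3, Var(x̄₁−x̄₂) = σ²(1/n₁ + 1/(k·n₁)) = σ²·(k+1)/(k·n₁).
So n₁ = (1 + 1/k)·((z_{α} + z_β)/d)² = 1.333 × (2.896/0.65)².
n₁ = 1.333 × 19.85 = 26.5.
Round up: n₁ = 27, giving n₂ = 3 × 27 = 81.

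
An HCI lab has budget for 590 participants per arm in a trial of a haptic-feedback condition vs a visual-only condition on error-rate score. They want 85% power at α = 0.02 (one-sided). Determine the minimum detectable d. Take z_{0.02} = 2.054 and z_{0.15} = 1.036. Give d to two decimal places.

d_min ≈ 0.18

For two independent groups of n = 590 each: d_min = (z_{α} + z_β)·√(2/n).
z-sum = 2.054 + 1.036 = 3.090.
d_min = 3.090 × √(2/590) = 3.090 × 0.0582 = 0.180.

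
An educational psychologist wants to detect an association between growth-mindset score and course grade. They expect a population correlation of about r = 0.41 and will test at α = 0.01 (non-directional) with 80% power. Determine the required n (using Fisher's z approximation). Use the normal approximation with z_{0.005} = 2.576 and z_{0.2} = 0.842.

n = 65

Fisher's z: C = ½·ln((1+r)/(1−r)) = ½·ln(2.3898) = 0.4356.
n = ((z_{α/2} + z_β)/C)² + 3.
(2.576 + 0.842) / 0.4356 = 3.418 / 0.4356 = 7.847.
n = 7.847² + 3 = 61.57 + 3 = 64.6.
Round up.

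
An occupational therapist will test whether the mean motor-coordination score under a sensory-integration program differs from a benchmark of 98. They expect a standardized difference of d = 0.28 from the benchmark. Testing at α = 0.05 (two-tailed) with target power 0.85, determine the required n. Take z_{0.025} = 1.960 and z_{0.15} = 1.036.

For a one-sample test: n = ((z_{α/2} + z_β) / d)².
z_{α/2} + z_β = 1.960 + 1.036 = 2.996.
n = (2.996 / 0.28)² = 10.700² = 114.49.
Round up.

n = 115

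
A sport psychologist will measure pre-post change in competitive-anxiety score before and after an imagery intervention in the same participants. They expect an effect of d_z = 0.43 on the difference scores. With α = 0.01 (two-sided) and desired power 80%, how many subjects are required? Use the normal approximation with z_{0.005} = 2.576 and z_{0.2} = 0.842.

n = 64 pairs

For a paired (one-sample on differences) test: n = ((z_{α/2} + z_β) / d)².
z_{α/2} + z_β = 2.576 + 0.842 = 3.418.
n = (3.418 / 0.43)² = 7.949² = 63.18.
Round up.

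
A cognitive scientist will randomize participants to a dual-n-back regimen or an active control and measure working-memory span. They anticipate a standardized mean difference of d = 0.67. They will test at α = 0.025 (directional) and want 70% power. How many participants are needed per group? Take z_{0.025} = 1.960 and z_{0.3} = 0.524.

n = 28 per group

For two independent groups with equal n: n = 2·((z_{α} + z_β) / d)².
z_{α} + z_β = 1.960 + 0.524 = 2.484.
n = 2 × (2.484 / 0.67)² = 2 × 3.707² = 2 × 13.75 = 27.5.
Round up to the next whole participant.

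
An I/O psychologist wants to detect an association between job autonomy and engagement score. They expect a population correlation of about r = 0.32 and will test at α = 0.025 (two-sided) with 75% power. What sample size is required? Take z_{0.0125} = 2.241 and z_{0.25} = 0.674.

Fisher's z: C = ½·ln((1+r)/(1−r)) = ½·ln(1.9412) = 0.3316.
n = ((z_{α/2} + z_β)/C)² + 3.
(2.241 + 0.674) / 0.3316 = 2.915 / 0.3316 = 8.791.
n = 8.791² + 3 = 77.28 + 3 = 80.3.
Round up.

n = 81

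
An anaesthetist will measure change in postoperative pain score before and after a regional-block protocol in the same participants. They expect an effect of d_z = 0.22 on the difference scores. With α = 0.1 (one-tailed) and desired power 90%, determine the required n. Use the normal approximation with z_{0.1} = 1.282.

For a paired (one-sample on differences) test: n = ((z_{α} + z_β) / d)².
z_{α} + z_β = 1.282 + 1.282 = 2.564.
n = (2.564 / 0.22)² = 11.655² = 135.83.
Round up.

n = 136 pairs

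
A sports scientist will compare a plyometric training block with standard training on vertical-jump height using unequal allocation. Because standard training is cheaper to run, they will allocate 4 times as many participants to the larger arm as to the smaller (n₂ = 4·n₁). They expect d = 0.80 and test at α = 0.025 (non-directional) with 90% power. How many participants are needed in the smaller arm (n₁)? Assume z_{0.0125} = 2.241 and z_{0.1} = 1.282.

n₁ = 25

With allocation ratio k = n₂/n₁ = 4, Var(x̄₁−x̄₂) = σ²(1/n₁ + 1/(k·n₁)) = σ²·(k+1)/(k·n₁).
So n₁ = (1 + 1/k)·((z_{α/2} + z_β)/d)² = 1.250 × (3.523/0.80)².
n₁ = 1.250 × 19.39 = 24.2.
Round up: n₁ = 25, giving n₂ = 4 × 25 = 100.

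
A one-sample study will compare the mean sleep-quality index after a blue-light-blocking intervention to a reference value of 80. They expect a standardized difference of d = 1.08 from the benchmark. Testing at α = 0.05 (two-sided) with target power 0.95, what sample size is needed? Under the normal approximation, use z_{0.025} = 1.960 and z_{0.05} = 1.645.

For a one-sample test: n = ((z_{α/2} + z_β) / d)².
z_{α/2} + z_β = 1.960 + 1.645 = 3.605.
n = (3.605 / 1.08)² = 3.338² = 11.14.
Round up.

n = 12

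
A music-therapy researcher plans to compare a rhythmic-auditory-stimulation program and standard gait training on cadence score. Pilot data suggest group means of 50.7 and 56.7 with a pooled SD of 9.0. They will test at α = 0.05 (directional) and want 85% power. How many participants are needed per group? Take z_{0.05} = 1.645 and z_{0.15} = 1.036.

n = 33 per group

Cohen's d = |M₁ − M₂| / SD_pooled = |50.7 − 56.7| / 9.0 = 6.0 / 9.0 = 0.667.
For two independent groups with equal n: n = 2·((z_{α} + z_β) / d)².
z_{α} + z_β = 1.645 + 1.036 = 2.681.
n = 2 × (2.681 / 0.667)² = 2 × 4.019² = 2 × 16.16 = 32.3.
Round up to the next whole participant.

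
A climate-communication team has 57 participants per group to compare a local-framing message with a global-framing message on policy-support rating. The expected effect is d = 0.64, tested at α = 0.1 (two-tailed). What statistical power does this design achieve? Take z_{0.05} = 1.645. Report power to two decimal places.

power ≈ 0.96

For two equal groups, power = Φ(d·√(n/2) − z_{α/2}).
d·√(n/2) = 0.64 × √(57/2) = 0.64 × 5.339 = 3.417.
z_β = 3.417 − 1.645 = 1.772.
Power = Φ(1.772) = 0.962.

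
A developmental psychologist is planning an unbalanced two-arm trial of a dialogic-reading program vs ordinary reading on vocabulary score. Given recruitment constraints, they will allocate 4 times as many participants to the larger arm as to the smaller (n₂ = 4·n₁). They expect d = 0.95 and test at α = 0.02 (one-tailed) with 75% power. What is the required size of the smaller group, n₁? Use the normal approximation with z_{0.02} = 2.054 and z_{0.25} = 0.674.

With allocation ratio k = n₂/n₁ = 4, Var(x̄₁−x̄₂) = σ²(1/n₁ + 1/(k·n₁)) = σ²·(k+1)/(k·n₁).
So n₁ = (1 + 1/k)·((z_{α} + z_β)/d)² = 1.250 × (2.728/0.95)².
n₁ = 1.250 × 8.25 = 10.3.
Round up: n₁ = 11, giving n₂ = 4 × 11 = 44.

n₁ = 11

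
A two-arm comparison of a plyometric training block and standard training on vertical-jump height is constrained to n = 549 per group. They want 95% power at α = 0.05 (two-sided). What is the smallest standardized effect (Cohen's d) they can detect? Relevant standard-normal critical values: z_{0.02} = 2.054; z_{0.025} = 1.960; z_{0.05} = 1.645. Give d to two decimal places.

d_min ≈ 0.22

For two independent groups of n = 549 each: d_min = (z_{α/2} + z_β)·√(2/n).
z-sum = 1.960 + 1.645 = 3.605.
d_min = 3.605 × √(2/549) = 3.605 × 0.0604 = 0.218.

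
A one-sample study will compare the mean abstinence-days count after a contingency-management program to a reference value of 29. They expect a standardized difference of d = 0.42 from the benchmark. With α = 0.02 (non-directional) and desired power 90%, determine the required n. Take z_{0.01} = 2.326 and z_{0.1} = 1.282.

n = 74

For a one-sample test: n = ((z_{α/2} + z_β) / d)².
z_{α/2} + z_β = 2.326 + 1.282 = 3.608.
n = (3.608 / 0.42)² = 8.590² = 73.80.
Round up.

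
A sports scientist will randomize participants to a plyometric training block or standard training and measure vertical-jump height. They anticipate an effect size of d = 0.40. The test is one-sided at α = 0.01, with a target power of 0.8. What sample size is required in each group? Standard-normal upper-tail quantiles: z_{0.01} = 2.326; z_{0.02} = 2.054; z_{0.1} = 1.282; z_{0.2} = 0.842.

For two independent groups with equal n: n = 2·((z_{α} + z_β) / d)².
z_{α} + z_β = 2.326 + 0.842 = 3.168.
n = 2 × (3.168 / 0.40)² = 2 × 7.920² = 2 × 62.73 = 125.5.
Round up to the next whole participant.

n = 126 per group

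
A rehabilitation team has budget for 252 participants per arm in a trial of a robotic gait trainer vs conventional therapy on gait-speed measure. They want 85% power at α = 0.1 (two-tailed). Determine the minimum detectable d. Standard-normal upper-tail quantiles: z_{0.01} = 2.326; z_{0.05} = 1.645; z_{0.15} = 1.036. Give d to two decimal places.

For two independent groups of n = 252 each: d_min = (z_{α/2} + z_β)·√(2/n).
z-sum = 1.645 + 1.036 = 2.681.
d_min = 2.681 × √(2/252) = 2.681 × 0.0891 = 0.239.

d_min ≈ 0.24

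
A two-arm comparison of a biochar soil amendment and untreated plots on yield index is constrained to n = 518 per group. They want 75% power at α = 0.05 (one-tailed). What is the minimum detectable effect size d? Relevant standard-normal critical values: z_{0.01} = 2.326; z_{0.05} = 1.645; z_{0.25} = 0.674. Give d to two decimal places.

For two independent groups of n = 518 each: d_min = (z_{α} + z_β)·√(2/n).
z-sum = 1.645 + 0.674 = 2.319.
d_min = 2.319 × √(2/518) = 2.319 × 0.0621 = 0.144.

d_min ≈ 0.14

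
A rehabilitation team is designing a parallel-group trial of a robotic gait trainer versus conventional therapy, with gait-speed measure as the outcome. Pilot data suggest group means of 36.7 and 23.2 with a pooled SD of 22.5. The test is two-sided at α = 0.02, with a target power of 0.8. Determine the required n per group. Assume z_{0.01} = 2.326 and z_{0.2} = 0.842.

Cohen's d = |M₁ − M₂| / SD_pooled = |36.7 − 23.2| / 22.5 = 13.5 / 22.5 = 0.600.
For two independent groups with equal n: n = 2·((z_{α/2} + z_β) / d)².
z_{α/2} + z_β = 2.326 + 0.842 = 3.168.
n = 2 × (3.168 / 0.600)² = 2 × 5.280² = 2 × 27.88 = 55.8.
Round up to the next whole participant.

n = 56 per group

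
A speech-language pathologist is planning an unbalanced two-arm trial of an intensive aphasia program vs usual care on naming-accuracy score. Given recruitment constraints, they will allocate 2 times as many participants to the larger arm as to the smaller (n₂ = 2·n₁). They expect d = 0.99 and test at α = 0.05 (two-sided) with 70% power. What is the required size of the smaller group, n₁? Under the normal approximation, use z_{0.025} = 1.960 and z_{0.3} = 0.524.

n₁ = 10

With allocation ratio k = n₂/n₁ = 2, Var(x̄₁−x̄₂) = σ²(1/n₁ + 1/(k·n₁)) = σ²·(k+1)/(k·n₁).
So n₁ = (1 + 1/k)·((z_{α/2} + z_β)/d)² = 1.500 × (2.484/0.99)².
n₁ = 1.500 × 6.30 = 9.4.
Round up: n₁ = 10, giving n₂ = 2 × 10 = 20.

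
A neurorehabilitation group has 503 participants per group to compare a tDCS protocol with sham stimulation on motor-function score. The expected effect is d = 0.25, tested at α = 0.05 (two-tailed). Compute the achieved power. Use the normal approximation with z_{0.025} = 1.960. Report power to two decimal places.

For two equal groups, power = Φ(d·√(n/2) − z_{α/2}).
d·√(n/2) = 0.25 × √(503/2) = 0.25 × 15.859 = 3.965.
z_β = 3.965 − 1.960 = 2.005.
Power = Φ(2.005) = 0.978.

power ≈ 0.98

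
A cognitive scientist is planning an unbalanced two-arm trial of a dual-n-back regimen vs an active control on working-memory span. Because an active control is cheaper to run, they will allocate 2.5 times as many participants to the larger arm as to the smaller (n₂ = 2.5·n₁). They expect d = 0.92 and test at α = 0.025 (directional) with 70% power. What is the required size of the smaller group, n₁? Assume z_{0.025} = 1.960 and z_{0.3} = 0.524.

n₁ = 11

With allocation ratio k = n₂/n₁ = 2.5, Var(x̄₁−x̄₂) = σ²(1/n₁ + 1/(k·n₁)) = σ²·(k+1)/(k·n₁).
So n₁ = (1 + 1/k)·((z_{α} + z_β)/d)² = 1.400 × (2.484/0.92)².
n₁ = 1.400 × 7.29 = 10.2.
Round up: n₁ = 11, giving n₂ = ⌈2.5 × 11⌉ = ⌈27.5⌉ = 28.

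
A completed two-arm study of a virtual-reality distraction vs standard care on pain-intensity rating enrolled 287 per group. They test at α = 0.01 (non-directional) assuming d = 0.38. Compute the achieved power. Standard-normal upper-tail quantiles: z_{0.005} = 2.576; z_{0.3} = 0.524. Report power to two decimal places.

For two equal groups, power = Φ(d·√(n/2) − z_{α/2}).
d·√(n/2) = 0.38 × √(287/2) = 0.38 × 11.979 = 4.552.
z_β = 4.552 − 2.576 = 1.976.
Power = Φ(1.976) = 0.976.

power ≈ 0.98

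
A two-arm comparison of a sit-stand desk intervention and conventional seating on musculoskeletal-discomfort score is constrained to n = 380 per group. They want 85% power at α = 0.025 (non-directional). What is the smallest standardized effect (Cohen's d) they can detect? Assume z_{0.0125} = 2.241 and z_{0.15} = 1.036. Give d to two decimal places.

For two independent groups of n = 380 each: d_min = (z_{α/2} + z_β)·√(2/n).
z-sum = 2.241 + 1.036 = 3.277.
d_min = 3.277 × √(2/380) = 3.277 × 0.0725 = 0.238.

d_min ≈ 0.24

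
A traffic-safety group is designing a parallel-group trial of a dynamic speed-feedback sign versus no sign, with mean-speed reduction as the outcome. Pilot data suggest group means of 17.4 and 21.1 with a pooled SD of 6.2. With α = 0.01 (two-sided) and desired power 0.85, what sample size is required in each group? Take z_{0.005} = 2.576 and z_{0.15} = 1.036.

n = 74 per group

Cohen's d = |M₁ − M₂| / SD_pooled = |17.4 − 21.1| / 6.2 = 3.7 / 6.2 = 0.597.
For two independent groups with equal n: n = 2·((z_{α/2} + z_β) / d)².
z_{α/2} + z_β = 2.576 + 1.036 = 3.612.
n = 2 × (3.612 / 0.597)² = 2 × 6.050² = 2 × 36.61 = 73.2.
Round up to the next whole participant.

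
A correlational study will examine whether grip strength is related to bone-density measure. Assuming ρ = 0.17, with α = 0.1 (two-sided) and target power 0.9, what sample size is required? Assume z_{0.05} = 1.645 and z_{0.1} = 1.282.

n = 294

Fisher's z: C = ½·ln((1+r)/(1−r)) = ½·ln(1.4096) = 0.1717.
n = ((z_{α/2} + z_β)/C)² + 3.
(1.645 + 1.282) / 0.1717 = 2.927 / 0.1717 = 17.047.
n = 17.047² + 3 = 290.61 + 3 = 293.6.
Round up.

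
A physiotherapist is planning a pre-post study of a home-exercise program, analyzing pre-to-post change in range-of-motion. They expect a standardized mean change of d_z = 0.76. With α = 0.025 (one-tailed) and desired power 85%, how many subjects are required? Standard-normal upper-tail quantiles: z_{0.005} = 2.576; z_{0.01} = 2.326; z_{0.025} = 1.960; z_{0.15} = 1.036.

For a paired (one-sample on differences) test: n = ((z_{α} + z_β) / d)².
z_{α} + z_β = 1.960 + 1.036 = 2.996.
n = (2.996 / 0.76)² = 3.942² = 15.54.
Round up.

n = 16 pairs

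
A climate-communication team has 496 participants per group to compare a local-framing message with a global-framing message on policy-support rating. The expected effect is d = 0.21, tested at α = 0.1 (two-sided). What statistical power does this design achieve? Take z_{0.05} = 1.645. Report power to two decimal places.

For two equal groups, power = Φ(d·√(n/2) − z_{α/2}).
d·√(n/2) = 0.21 × √(496/2) = 0.21 × 15.748 = 3.307.
z_β = 3.307 − 1.645 = 1.662.
Power = Φ(1.662) = 0.952.

power ≈ 0.95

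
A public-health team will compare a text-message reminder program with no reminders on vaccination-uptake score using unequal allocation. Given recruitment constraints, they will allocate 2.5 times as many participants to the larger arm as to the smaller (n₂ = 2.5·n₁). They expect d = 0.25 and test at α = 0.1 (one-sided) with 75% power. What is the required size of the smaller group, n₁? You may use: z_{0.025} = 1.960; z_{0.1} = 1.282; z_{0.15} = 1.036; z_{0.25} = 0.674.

n₁ = 86

With allocation ratio k = n₂/n₁ = 2.5, Var(x̄₁−x̄₂) = σ²(1/n₁ + 1/(k·n₁)) = σ²·(k+1)/(k·n₁).
So n₁ = (1 + 1/k)·((z_{α} + z_β)/d)² = 1.400 × (1.956/0.25)².
n₁ = 1.400 × 61.21 = 85.7.
Round up: n₁ = 86, giving n₂ = 2.5 × 86 = 215.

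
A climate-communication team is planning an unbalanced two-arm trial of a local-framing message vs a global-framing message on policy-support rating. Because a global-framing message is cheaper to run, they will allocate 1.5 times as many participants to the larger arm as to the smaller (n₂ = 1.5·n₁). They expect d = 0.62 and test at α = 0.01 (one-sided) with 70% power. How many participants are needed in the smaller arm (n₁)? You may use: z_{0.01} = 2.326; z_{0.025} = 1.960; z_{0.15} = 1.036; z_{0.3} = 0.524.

n₁ = 36

With allocation ratio k = n₂/n₁ = 1.5, Var(x̄₁−x̄₂) = σ²(1/n₁ + 1/(k·n₁)) = σ²·(k+1)/(k·n₁).
So n₁ = (1 + 1/k)·((z_{α} + z_β)/d)² = 1.667 × (2.850/0.62)².
n₁ = 1.667 × 21.13 = 35.2.
Round up: n₁ = 36, giving n₂ = 1.5 × 36 = 54.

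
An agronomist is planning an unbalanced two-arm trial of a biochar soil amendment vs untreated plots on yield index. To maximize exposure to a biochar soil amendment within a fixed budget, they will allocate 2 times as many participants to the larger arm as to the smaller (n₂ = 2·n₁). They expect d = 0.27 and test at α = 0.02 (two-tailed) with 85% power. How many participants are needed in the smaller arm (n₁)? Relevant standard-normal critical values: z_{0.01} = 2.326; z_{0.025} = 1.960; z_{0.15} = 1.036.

With allocation ratio k = n₂/n₁ = 2, Var(x̄₁−x̄₂) = σ²(1/n₁ + 1/(k·n₁)) = σ²·(k+1)/(k·n₁).
So n₁ = (1 + 1/k)·((z_{α/2} + z_β)/d)² = 1.500 × (3.362/0.27)².
n₁ = 1.500 × 155.05 = 232.6.
Round up: n₁ = 233, giving n₂ = 2 × 233 = 466.

n₁ = 233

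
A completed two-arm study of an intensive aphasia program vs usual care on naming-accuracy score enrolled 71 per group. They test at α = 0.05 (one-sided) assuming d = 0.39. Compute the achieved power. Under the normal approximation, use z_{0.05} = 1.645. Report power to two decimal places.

power ≈ 0.75

For two equal groups, power = Φ(d·√(n/2) − z_{α}).
d·√(n/2) = 0.39 × √(71/2) = 0.39 × 5.958 = 2.324.
z_β = 2.324 − 1.645 = 0.679.
Power = Φ(0.679) = 0.751.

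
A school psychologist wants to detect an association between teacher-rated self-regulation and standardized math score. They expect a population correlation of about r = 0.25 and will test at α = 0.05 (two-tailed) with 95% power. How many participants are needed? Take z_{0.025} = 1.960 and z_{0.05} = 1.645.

Fisher's z: C = ½·ln((1+r)/(1−r)) = ½·ln(1.6667) = 0.2554.
n = ((z_{α/2} + z_β)/C)² + 3.
(1.960 + 1.645) / 0.2554 = 3.605 / 0.2554 = 14.115.
n = 14.115² + 3 = 199.24 + 3 = 202.2.
Round up.

n = 203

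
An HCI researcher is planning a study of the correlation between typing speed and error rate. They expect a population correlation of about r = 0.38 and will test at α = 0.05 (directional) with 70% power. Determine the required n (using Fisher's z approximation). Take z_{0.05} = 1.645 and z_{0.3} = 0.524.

n = 33

Fisher's z: C = ½·ln((1+r)/(1−r)) = ½·ln(2.2258) = 0.4001.
n = ((z_{α} + z_β)/C)² + 3.
(1.645 + 0.524) / 0.4001 = 2.169 / 0.4001 = 5.421.
n = 5.421² + 3 = 29.39 + 3 = 32.4.
Round up.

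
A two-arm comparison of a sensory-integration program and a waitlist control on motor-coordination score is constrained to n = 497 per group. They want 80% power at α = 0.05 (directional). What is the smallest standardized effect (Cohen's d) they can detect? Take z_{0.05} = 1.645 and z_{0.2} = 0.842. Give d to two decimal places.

For two independent groups of n = 497 each: d_min = (z_{α} + z_β)·√(2/n).
z-sum = 1.645 + 0.842 = 2.487.
d_min = 2.487 × √(2/497) = 2.487 × 0.0634 = 0.158.

d_min ≈ 0.16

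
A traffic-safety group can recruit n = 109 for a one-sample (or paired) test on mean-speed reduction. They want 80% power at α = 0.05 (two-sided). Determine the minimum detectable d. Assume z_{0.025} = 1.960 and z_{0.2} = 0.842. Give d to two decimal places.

d_min ≈ 0.27

For a single sample (or paired design) of n = 109: d_min = (z_{α/2} + z_β)/√n.
z-sum = 1.960 + 0.842 = 2.802.
d_min = 2.802 / √109 = 2.802 / 10.440 = 0.268.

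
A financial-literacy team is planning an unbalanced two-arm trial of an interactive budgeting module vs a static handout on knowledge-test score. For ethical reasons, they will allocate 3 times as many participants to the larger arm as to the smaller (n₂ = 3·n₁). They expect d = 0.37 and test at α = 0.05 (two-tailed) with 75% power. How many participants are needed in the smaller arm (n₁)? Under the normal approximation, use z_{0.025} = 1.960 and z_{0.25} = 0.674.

With allocation ratio k = n₂/n₁ = 3, Var(x̄₁−x̄₂) = σ²(1/n₁ + 1/(k·n₁)) = σ²·(k+1)/(k·n₁).
So n₁ = (1 + 1/k)·((z_{α/2} + z_β)/d)² = 1.333 × (2.634/0.37)².
n₁ = 1.333 × 50.68 = 67.6.
Round up: n₁ = 68, giving n₂ = 3 × 68 = 204.

n₁ = 68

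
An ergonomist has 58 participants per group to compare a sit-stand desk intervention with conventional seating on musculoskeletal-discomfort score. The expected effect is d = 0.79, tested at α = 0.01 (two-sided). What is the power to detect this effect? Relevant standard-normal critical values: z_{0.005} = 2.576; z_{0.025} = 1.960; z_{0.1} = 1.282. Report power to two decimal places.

For two equal groups, power = Φ(d·√(n/2) − z_{α/2}).
d·√(n/2) = 0.79 × √(58/2) = 0.79 × 5.385 = 4.254.
z_β = 4.254 − 2.576 = 1.678.
Power = Φ(1.678) = 0.953.

power ≈ 0.95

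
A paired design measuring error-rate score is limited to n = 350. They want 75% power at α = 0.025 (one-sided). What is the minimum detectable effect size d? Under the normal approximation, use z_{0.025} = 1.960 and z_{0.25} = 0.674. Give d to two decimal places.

d_min ≈ 0.14

For a single sample (or paired design) of n = 350: d_min = (z_{α} + z_β)/√n.
z-sum = 1.960 + 0.674 = 2.634.
d_min = 2.634 / √350 = 2.634 / 18.708 = 0.141.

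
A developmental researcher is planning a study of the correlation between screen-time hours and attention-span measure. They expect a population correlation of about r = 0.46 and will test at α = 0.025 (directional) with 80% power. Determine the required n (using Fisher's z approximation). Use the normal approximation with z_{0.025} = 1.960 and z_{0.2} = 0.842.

n = 35

Fisher's z: C = ½·ln((1+r)/(1−r)) = ½·ln(2.7037) = 0.4973.
n = ((z_{α} + z_β)/C)² + 3.
(1.960 + 0.842) / 0.4973 = 2.802 / 0.4973 = 5.634.
n = 5.634² + 3 = 31.75 + 3 = 34.7.
Round up.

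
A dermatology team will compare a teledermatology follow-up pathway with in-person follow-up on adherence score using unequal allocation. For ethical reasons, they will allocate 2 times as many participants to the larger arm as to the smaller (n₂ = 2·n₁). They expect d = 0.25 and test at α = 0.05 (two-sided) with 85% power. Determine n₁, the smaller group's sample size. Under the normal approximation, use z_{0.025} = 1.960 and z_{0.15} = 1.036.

With allocation ratio k = n₂/n₁ = 2, Var(x̄₁−x̄₂) = σ²(1/n₁ + 1/(k·n₁)) = σ²·(k+1)/(k·n₁).
So n₁ = (1 + 1/k)·((z_{α/2} + z_β)/d)² = 1.500 × (2.996/0.25)².
n₁ = 1.500 × 143.62 = 215.4.
Round up: n₁ = 216, giving n₂ = 2 × 216 = 432.

n₁ = 216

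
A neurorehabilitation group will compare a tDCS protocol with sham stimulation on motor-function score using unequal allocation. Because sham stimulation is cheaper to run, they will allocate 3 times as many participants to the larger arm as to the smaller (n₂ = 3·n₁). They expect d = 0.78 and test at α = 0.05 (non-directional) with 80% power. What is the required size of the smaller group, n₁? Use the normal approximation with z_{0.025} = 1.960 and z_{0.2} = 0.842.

With allocation ratio k = n₂/n₁ = 3, Var(x̄₁−x̄₂) = σ²(1/n₁ + 1/(k·n₁)) = σ²·(k+1)/(k·n₁).
So n₁ = (1 + 1/k)·((z_{α/2} + z_β)/d)² = 1.333 × (2.802/0.78)².
n₁ = 1.333 × 12.90 = 17.2.
Round up: n₁ = 18, giving n₂ = 3 × 18 = 54.

n₁ = 18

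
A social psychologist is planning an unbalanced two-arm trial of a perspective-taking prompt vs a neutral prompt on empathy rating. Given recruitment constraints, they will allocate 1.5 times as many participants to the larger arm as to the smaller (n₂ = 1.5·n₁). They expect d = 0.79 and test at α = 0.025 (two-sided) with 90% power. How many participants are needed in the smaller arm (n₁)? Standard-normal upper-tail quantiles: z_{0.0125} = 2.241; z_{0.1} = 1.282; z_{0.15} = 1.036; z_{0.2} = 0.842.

With allocation ratio k = n₂/n₁ = 1.5, Var(x̄₁−x̄₂) = σ²(1/n₁ + 1/(k·n₁)) = σ²·(k+1)/(k·n₁).
So n₁ = (1 + 1/k)·((z_{α/2} + z_β)/d)² = 1.667 × (3.523/0.79)².
n₁ = 1.667 × 19.89 = 33.1.
Round up: n₁ = 34, giving n₂ = 1.5 × 34 = 51.

n₁ = 34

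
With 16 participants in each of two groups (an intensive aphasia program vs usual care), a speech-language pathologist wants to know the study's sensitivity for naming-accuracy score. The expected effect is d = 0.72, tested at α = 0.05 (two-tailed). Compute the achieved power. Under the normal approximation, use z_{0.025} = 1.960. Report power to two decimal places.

For two equal groups, power = Φ(d·√(n/2) − z_{α/2}).
d·√(n/2) = 0.72 × √(16/2) = 0.72 × 2.828 = 2.036.
z_β = 2.036 − 1.960 = 0.076.
Power = Φ(0.076) = 0.530.

power ≈ 0.53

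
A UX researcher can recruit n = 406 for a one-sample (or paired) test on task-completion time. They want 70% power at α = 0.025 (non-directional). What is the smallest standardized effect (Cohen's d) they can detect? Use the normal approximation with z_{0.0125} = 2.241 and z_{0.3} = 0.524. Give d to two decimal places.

d_min ≈ 0.14

For a single sample (or paired design) of n = 406: d_min = (z_{α/2} + z_β)/√n.
z-sum = 2.241 + 0.524 = 2.765.
d_min = 2.765 / √406 = 2.765 / 20.149 = 0.137.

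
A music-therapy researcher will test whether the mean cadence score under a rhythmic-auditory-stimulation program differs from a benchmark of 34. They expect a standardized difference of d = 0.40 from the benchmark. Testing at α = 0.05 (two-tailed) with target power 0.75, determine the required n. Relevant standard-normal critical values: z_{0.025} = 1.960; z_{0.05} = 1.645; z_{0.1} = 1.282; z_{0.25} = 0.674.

For a one-sample test: n = ((z_{α/2} + z_β) / d)².
z_{α/2} + z_β = 1.960 + 0.674 = 2.634.
n = (2.634 / 0.40)² = 6.585² = 43.36.
Round up.

n = 44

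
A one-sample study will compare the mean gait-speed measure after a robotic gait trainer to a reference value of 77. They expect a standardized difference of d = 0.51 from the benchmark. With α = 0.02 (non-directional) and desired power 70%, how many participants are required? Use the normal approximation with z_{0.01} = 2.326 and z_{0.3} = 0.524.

For a one-sample test: n = ((z_{α/2} + z_β) / d)².
z_{α/2} + z_β = 2.326 + 0.524 = 2.850.
n = (2.850 / 0.51)² = 5.588² = 31.23.
Round up.

n = 32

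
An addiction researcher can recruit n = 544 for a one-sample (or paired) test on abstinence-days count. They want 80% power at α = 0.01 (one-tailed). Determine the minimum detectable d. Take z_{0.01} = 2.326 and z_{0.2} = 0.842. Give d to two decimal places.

For a single sample (or paired design) of n = 544: d_min = (z_{α} + z_β)/√n.
z-sum = 2.326 + 0.842 = 3.168.
d_min = 3.168 / √544 = 3.168 / 23.324 = 0.136.

d_min ≈ 0.14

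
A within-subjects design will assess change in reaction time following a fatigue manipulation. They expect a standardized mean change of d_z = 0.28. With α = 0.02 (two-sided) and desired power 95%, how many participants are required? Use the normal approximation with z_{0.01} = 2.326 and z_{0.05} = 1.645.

n = 202 pairs

For a paired (one-sample on differences) test: n = ((z_{α/2} + z_β) / d)².
z_{α/2} + z_β = 2.326 + 1.645 = 3.971.
n = (3.971 / 0.28)² = 14.182² = 201.13.
Round up.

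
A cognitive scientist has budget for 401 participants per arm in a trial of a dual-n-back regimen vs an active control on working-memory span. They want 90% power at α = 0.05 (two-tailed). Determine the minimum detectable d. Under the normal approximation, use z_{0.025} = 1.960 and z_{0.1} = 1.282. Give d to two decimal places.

For two independent groups of n = 401 each: d_min = (z_{α/2} + z_β)·√(2/n).
z-sum = 1.960 + 1.282 = 3.242.
d_min = 3.242 × √(2/401) = 3.242 × 0.0706 = 0.229.

d_min ≈ 0.23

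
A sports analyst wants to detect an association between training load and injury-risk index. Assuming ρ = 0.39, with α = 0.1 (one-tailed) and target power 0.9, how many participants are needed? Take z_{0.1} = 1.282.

n = 42

Fisher's z: C = ½·ln((1+r)/(1−r)) = ½·ln(2.2787) = 0.4118.
n = ((z_{α} + z_β)/C)² + 3.
(1.282 + 1.282) / 0.4118 = 2.564 / 0.4118 = 6.226.
n = 6.226² + 3 = 38.77 + 3 = 41.8.
Round up.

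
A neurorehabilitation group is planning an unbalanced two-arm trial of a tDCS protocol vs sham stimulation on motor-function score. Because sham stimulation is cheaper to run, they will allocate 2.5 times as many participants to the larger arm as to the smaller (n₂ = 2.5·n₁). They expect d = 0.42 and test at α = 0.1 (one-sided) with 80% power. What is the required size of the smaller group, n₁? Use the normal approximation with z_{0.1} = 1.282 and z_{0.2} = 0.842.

n₁ = 36

With allocation ratio k = n₂/n₁ = 2.5, Var(x̄₁−x̄₂) = σ²(1/n₁ + 1/(k·n₁)) = σ²·(k+1)/(k·n₁).
So n₁ = (1 + 1/k)·((z_{α} + z_β)/d)² = 1.400 × (2.124/0.42)².
n₁ = 1.400 × 25.57 = 35.8.
Round up: n₁ = 36, giving n₂ = 2.5 × 36 = 90.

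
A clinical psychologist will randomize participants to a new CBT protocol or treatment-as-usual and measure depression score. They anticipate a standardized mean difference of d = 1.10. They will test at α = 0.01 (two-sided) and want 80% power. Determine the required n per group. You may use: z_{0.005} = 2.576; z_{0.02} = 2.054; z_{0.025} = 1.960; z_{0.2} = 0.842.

n = 20 per group

For two independent groups with equal n: n = 2·((z_{α/2} + z_β) / d)².
z_{α/2} + z_β = 2.576 + 0.842 = 3.418.
n = 2 × (3.418 / 1.10)² = 2 × 3.107² = 2 × 9.66 = 19.3.
Round up to the next whole participant.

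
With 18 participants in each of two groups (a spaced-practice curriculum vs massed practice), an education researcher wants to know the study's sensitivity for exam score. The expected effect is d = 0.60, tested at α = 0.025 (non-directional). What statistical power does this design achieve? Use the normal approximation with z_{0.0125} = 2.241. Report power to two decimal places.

For two equal groups, power = Φ(d·√(n/2) − z_{α/2}).
d·√(n/2) = 0.60 × √(18/2) = 0.60 × 3.000 = 1.800.
z_β = 1.800 − 2.241 = -0.441.
Power = Φ(-0.441) = 0.330.

power ≈ 0.33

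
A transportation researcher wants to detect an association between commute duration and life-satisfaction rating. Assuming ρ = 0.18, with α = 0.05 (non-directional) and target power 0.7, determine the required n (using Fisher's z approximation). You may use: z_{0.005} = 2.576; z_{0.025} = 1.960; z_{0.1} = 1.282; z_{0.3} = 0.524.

n = 190

Fisher's z: C = ½·ln((1+r)/(1−r)) = ½·ln(1.4390) = 0.1820.
n = ((z_{α/2} + z_β)/C)² + 3.
(1.960 + 0.524) / 0.1820 = 2.484 / 0.1820 = 13.648.
n = 13.648² + 3 = 186.28 + 3 = 189.3.
Round up.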